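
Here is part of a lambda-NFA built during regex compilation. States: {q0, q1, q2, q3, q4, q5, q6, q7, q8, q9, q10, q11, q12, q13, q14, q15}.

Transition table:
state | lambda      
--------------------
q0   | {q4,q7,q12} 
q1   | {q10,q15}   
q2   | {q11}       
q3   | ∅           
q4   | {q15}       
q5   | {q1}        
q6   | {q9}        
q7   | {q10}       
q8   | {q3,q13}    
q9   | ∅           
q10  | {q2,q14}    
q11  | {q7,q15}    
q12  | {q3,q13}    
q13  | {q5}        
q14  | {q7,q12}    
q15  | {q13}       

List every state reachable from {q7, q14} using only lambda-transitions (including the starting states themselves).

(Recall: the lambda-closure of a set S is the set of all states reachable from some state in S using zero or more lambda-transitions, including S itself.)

Start with {q7, q14}.
From q7 via lambda: add q10.
From q14 via lambda: add q12.
From q10 via lambda: add q2.
From q12 via lambda: add q3, q13.
From q2 via lambda: add q11.
From q13 via lambda: add q5.
From q5 via lambda: add q1.
From q11 via lambda: add q15.
No new states can be added; the closed set is {q1, q2, q3, q5, q7, q10, q11, q12, q13, q14, q15}.

{q1, q2, q3, q5, q7, q10, q11, q12, q13, q14, q15}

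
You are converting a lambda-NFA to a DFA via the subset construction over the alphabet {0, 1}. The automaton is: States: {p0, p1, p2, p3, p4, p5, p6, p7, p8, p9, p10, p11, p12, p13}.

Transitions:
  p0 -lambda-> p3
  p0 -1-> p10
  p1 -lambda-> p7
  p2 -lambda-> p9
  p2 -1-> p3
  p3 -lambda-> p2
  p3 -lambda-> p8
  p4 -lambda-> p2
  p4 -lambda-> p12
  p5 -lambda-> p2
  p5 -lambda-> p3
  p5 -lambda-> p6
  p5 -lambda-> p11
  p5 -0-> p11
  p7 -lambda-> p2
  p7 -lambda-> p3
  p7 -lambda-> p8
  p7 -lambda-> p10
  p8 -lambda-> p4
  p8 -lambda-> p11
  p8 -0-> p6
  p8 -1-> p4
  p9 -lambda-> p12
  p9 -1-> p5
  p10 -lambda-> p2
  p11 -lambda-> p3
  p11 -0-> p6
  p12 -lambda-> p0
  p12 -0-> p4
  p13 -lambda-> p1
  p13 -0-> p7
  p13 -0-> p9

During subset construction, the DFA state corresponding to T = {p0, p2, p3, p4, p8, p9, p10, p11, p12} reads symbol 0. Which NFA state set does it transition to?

{p0, p2, p3, p4, p6, p8, p9, p11, p12}

p8 on 0 → {p6}.
p11 on 0 → {p6}.
p12 on 0 → {p4}.
No 0-transition from p0, p2, p3, p4, p9, p10.
Union after reading 0: {p4, p6}.
Now take the lambda-closure:
From p4 via lambda: add p2, p12.
From p2 via lambda: add p9.
From p12 via lambda: add p0.
From p0 via lambda: add p3.
From p3 via lambda: add p8.
From p8 via lambda: add p11.
No new states can be added; the closed set is {p0, p2, p3, p4, p6, p8, p9, p11, p12}.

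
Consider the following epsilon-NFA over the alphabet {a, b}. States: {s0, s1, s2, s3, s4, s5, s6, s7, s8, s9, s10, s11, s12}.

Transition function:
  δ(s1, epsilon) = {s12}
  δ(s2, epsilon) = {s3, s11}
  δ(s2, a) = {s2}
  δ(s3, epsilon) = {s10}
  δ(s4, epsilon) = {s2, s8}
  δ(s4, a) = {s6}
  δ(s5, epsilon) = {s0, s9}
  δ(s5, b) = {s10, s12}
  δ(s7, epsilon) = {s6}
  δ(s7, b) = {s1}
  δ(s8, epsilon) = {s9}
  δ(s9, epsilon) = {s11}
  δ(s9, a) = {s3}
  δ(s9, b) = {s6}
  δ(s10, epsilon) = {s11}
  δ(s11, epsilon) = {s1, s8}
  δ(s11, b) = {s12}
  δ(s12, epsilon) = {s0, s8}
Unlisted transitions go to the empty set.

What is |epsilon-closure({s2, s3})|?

Start with {s2, s3}.
From s2 via epsilon: add s11.
From s3 via epsilon: add s10.
From s11 via epsilon: add s1, s8.
From s1 via epsilon: add s12.
From s8 via epsilon: add s9.
From s12 via epsilon: add s0.
epsilon-closure = {s0, s1, s2, s3, s8, s9, s10, s11, s12}, which has 9 states.

9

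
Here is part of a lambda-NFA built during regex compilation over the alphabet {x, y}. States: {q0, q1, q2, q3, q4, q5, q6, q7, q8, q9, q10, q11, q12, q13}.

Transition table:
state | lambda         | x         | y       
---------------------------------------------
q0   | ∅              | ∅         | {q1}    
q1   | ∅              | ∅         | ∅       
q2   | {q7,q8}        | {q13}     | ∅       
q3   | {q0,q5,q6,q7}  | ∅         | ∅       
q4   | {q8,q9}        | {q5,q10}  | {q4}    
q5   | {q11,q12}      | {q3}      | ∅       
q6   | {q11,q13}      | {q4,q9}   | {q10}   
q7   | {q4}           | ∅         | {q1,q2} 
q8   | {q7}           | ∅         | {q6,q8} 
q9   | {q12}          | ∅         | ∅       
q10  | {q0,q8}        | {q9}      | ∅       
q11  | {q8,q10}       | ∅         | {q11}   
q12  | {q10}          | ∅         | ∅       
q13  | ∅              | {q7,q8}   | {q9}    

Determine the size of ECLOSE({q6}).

10

Start with {q6}.
From q6 via lambda: add q11, q13.
From q11 via lambda: add q8, q10.
From q8 via lambda: add q7.
From q10 via lambda: add q0.
From q7 via lambda: add q4.
From q4 via lambda: add q9.
From q9 via lambda: add q12.
lambda-closure = {q0, q4, q6, q7, q8, q9, q10, q11, q12, q13}, which has 10 states.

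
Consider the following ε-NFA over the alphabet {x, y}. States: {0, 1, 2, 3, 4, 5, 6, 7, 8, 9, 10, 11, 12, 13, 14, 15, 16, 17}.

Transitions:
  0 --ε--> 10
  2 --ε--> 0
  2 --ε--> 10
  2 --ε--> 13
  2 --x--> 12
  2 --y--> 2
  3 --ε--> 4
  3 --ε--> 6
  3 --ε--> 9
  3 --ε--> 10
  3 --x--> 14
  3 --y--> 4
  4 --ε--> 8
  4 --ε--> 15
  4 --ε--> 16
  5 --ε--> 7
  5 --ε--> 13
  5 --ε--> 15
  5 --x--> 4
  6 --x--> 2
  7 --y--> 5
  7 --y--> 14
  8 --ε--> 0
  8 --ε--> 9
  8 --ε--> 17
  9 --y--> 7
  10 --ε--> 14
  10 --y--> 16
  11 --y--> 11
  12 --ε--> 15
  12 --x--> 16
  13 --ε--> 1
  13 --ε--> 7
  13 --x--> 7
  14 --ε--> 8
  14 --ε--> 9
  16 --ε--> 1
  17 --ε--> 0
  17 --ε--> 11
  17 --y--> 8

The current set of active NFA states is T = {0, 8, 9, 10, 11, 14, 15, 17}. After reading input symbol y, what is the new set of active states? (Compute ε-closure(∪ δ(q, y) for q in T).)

{0, 1, 7, 8, 9, 10, 11, 14, 16, 17}

9 on y → {7}.
10 on y → {16}.
11 on y → {11}.
17 on y → {8}.
No y-transition from 0, 8, 14, 15.
Union after reading y: {7, 8, 11, 16}.
Now take the ε-closure:
From 8 via ε: add 0, 9, 17.
From 16 via ε: add 1.
From 0 via ε: add 10.
From 10 via ε: add 14.
No new states can be added; the closed set is {0, 1, 7, 8, 9, 10, 11, 14, 16, 17}.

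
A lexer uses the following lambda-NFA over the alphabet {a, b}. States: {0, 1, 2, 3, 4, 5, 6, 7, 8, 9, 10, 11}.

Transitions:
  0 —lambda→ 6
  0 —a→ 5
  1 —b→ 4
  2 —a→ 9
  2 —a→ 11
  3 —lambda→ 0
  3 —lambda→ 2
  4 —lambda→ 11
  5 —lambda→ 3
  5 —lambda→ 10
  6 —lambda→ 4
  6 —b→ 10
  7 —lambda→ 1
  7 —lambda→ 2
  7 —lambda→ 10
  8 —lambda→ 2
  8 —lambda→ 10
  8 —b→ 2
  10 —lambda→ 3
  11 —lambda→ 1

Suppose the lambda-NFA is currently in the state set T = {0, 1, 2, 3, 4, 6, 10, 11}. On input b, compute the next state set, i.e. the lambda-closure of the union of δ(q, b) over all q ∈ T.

1 on b → {4}.
6 on b → {10}.
No b-transition from 0, 2, 3, 4, 10, 11.
Union after reading b: {4, 10}.
Now take the lambda-closure:
From 4 via lambda: add 11.
From 10 via lambda: add 3.
From 3 via lambda: add 0, 2.
From 11 via lambda: add 1.
From 0 via lambda: add 6.
No new states can be added; the closed set is {0, 1, 2, 3, 4, 6, 10, 11}.

{0, 1, 2, 3, 4, 6, 10, 11}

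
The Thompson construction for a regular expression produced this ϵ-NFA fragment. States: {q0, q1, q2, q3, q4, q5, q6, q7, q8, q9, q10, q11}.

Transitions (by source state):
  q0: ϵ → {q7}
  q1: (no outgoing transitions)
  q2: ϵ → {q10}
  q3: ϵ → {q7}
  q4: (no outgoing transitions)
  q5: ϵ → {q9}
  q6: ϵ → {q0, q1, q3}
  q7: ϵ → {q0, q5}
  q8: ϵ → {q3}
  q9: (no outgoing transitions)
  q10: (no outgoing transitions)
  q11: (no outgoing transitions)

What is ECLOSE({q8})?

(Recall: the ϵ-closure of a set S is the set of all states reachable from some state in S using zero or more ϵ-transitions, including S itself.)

Start with {q8}.
From q8 via ϵ: add q3.
From q3 via ϵ: add q7.
From q7 via ϵ: add q0, q5.
From q5 via ϵ: add q9.
No new states can be added; the closed set is {q0, q3, q5, q7, q8, q9}.

{q0, q3, q5, q7, q8, q9}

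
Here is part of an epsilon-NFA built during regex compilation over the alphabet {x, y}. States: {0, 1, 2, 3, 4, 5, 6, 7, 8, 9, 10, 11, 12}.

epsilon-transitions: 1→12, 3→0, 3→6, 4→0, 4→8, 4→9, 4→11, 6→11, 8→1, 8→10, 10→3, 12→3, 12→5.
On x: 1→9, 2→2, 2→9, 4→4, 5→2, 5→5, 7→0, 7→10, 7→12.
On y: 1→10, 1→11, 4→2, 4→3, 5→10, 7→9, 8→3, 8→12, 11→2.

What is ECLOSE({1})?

Start with {1}.
From 1 via epsilon: add 12.
From 12 via epsilon: add 3, 5.
From 3 via epsilon: add 0, 6.
From 6 via epsilon: add 11.
No new states can be added; the closed set is {0, 1, 3, 5, 6, 11, 12}.

{0, 1, 3, 5, 6, 11, 12}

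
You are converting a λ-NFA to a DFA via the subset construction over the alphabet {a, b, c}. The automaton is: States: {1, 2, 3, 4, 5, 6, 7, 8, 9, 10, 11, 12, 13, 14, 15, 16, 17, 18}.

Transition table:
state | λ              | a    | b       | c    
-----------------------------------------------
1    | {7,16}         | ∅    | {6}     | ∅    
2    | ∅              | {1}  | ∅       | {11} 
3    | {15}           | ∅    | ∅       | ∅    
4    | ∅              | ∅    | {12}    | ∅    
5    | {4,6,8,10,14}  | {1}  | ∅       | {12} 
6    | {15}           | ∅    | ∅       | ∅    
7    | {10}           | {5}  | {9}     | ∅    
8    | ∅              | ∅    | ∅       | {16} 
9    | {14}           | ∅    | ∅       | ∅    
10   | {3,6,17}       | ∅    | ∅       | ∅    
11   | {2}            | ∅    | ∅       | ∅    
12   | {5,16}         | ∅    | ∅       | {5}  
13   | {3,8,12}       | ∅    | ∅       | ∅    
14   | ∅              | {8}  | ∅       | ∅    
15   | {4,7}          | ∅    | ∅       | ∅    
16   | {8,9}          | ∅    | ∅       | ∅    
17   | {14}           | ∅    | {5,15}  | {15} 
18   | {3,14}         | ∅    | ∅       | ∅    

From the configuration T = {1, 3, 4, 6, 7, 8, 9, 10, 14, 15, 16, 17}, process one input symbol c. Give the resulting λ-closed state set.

8 on c → {16}.
17 on c → {15}.
No c-transition from 1, 3, 4, 6, 7, 9, 10, 14, 15, 16.
Union after reading c: {15, 16}.
Now take the λ-closure:
From 15 via λ: add 4, 7.
From 16 via λ: add 8, 9.
From 7 via λ: add 10.
From 9 via λ: add 14.
From 10 via λ: add 3, 6, 17.
No new states can be added; the closed set is {3, 4, 6, 7, 8, 9, 10, 14, 15, 16, 17}.

{3, 4, 6, 7, 8, 9, 10, 14, 15, 16, 17}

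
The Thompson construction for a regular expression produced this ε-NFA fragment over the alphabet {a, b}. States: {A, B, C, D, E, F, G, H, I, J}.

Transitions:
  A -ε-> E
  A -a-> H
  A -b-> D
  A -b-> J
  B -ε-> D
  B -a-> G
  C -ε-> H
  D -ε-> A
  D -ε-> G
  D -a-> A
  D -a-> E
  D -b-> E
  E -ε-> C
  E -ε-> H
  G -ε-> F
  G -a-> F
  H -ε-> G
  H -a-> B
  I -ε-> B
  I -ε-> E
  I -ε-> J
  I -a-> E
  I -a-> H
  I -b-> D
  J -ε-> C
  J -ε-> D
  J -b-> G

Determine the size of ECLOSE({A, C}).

Start with {A, C}.
From A via ε: add E.
From C via ε: add H.
From H via ε: add G.
From G via ε: add F.
ε-closure = {A, C, E, F, G, H}, which has 6 states.

6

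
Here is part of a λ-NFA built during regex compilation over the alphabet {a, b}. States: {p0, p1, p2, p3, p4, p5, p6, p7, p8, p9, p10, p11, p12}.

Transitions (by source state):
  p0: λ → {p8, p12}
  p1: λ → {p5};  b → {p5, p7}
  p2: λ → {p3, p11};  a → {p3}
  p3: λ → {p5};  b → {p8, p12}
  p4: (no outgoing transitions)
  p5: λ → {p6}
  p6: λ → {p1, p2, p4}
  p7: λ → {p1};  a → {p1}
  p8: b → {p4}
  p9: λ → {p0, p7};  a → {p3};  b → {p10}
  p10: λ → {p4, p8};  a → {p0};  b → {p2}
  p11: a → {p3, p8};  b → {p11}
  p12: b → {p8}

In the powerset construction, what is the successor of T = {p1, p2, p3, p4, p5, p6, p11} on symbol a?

p2 on a → {p3}.
p11 on a → {p3, p8}.
No a-transition from p1, p3, p4, p5, p6.
Union after reading a: {p3, p8}.
Now take the λ-closure:
From p3 via λ: add p5.
From p5 via λ: add p6.
From p6 via λ: add p1, p2, p4.
From p2 via λ: add p11.
No new states can be added; the closed set is {p1, p2, p3, p4, p5, p6, p8, p11}.

{p1, p2, p3, p4, p5, p6, p8, p11}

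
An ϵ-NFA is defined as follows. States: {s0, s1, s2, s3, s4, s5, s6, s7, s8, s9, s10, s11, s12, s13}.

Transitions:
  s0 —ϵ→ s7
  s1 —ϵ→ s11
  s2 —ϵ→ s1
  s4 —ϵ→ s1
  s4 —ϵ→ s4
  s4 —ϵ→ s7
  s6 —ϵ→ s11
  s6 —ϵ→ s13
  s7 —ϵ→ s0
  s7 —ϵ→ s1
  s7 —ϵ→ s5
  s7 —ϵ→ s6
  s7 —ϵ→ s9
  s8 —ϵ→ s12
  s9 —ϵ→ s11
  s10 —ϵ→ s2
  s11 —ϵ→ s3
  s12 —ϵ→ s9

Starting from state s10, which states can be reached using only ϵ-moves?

Start with {s10}.
From s10 via ϵ: add s2.
From s2 via ϵ: add s1.
From s1 via ϵ: add s11.
From s11 via ϵ: add s3.
No new states can be added; the closed set is {s1, s2, s3, s10, s11}.

{s1, s2, s3, s10, s11}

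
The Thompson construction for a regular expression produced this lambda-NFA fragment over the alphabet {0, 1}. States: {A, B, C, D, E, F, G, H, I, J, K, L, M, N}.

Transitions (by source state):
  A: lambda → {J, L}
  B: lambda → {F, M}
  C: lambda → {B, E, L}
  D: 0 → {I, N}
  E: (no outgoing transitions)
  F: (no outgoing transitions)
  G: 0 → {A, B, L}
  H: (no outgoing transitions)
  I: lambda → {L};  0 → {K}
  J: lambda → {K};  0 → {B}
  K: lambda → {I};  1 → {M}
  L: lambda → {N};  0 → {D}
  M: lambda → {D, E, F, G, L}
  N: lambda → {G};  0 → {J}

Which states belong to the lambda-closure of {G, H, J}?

Start with {G, H, J}.
From J via lambda: add K.
From K via lambda: add I.
From I via lambda: add L.
From L via lambda: add N.
No new states can be added; the closed set is {G, H, I, J, K, L, N}.

{G, H, I, J, K, L, N}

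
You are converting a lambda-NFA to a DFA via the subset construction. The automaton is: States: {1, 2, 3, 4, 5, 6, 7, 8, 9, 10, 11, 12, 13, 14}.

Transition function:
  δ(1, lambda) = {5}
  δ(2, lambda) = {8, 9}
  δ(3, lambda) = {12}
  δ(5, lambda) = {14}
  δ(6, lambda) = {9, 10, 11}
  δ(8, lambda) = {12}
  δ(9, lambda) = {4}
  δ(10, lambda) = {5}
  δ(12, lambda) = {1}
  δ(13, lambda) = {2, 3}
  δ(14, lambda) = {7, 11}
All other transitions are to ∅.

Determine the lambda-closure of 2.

{1, 2, 4, 5, 7, 8, 9, 11, 12, 14}

Start with {2}.
From 2 via lambda: add 8, 9.
From 8 via lambda: add 12.
From 9 via lambda: add 4.
From 12 via lambda: add 1.
From 1 via lambda: add 5.
From 5 via lambda: add 14.
From 14 via lambda: add 7, 11.
No new states can be added; the closed set is {1, 2, 4, 5, 7, 8, 9, 11, 12, 14}.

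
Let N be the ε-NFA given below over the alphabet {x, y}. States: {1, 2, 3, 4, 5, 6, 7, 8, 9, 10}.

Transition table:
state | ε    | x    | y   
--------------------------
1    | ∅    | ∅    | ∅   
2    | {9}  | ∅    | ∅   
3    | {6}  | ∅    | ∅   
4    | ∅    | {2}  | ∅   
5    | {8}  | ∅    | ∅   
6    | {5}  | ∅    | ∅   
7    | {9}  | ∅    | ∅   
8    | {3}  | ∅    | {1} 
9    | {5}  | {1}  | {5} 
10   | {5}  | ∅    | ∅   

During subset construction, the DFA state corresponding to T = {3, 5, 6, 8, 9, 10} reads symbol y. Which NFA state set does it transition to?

{1, 3, 5, 6, 8}

8 on y → {1}.
9 on y → {5}.
No y-transition from 3, 5, 6, 10.
Union after reading y: {1, 5}.
Now take the ε-closure:
From 5 via ε: add 8.
From 8 via ε: add 3.
From 3 via ε: add 6.
No new states can be added; the closed set is {1, 3, 5, 6, 8}.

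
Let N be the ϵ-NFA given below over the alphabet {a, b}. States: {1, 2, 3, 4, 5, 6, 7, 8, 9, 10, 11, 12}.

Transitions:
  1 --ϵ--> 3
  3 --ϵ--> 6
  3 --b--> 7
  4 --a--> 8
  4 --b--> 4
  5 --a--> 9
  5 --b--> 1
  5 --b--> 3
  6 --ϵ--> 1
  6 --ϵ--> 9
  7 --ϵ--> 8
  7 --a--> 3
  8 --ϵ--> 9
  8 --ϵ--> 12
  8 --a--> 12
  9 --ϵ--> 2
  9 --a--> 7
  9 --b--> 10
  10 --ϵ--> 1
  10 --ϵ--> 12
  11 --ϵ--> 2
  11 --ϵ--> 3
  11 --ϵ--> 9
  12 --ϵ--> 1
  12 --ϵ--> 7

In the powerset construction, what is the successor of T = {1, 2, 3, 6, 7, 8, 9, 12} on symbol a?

{1, 2, 3, 6, 7, 8, 9, 12}

7 on a → {3}.
8 on a → {12}.
9 on a → {7}.
No a-transition from 1, 2, 3, 6, 12.
Union after reading a: {3, 7, 12}.
Now take the ϵ-closure:
From 3 via ϵ: add 6.
From 7 via ϵ: add 8.
From 12 via ϵ: add 1.
From 6 via ϵ: add 9.
From 9 via ϵ: add 2.
No new states can be added; the closed set is {1, 2, 3, 6, 7, 8, 9, 12}.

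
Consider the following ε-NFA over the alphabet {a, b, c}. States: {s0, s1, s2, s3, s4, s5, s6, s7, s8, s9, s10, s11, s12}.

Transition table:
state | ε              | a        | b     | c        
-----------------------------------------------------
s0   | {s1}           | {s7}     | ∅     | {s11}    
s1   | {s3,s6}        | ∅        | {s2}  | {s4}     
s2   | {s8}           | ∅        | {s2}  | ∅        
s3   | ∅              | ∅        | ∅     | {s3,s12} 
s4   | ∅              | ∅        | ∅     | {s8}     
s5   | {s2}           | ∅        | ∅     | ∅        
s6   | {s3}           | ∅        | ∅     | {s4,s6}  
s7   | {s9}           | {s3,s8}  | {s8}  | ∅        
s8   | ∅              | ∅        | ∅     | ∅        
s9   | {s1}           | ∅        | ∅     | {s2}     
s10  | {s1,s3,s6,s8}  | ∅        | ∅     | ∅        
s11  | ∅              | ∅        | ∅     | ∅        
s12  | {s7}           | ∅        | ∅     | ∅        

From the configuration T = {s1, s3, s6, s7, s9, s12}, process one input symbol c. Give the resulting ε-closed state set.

{s1, s2, s3, s4, s6, s7, s8, s9, s12}

s1 on c → {s4}.
s3 on c → {s3, s12}.
s6 on c → {s4, s6}.
s9 on c → {s2}.
No c-transition from s7, s12.
Union after reading c: {s2, s3, s4, s6, s12}.
Now take the ε-closure:
From s2 via ε: add s8.
From s12 via ε: add s7.
From s7 via ε: add s9.
From s9 via ε: add s1.
No new states can be added; the closed set is {s1, s2, s3, s4, s6, s7, s8, s9, s12}.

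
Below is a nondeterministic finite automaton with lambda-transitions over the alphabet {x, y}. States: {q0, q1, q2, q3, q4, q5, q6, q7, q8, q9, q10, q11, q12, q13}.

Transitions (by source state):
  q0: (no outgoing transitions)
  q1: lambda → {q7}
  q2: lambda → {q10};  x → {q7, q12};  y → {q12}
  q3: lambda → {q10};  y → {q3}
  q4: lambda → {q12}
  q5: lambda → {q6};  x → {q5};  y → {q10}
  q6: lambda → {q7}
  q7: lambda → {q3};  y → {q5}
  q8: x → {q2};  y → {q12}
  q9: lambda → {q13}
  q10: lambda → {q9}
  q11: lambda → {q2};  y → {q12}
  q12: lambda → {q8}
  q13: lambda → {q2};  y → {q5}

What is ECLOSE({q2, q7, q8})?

Start with {q2, q7, q8}.
From q2 via lambda: add q10.
From q7 via lambda: add q3.
From q10 via lambda: add q9.
From q9 via lambda: add q13.
No new states can be added; the closed set is {q2, q3, q7, q8, q9, q10, q13}.

{q2, q3, q7, q8, q9, q10, q13}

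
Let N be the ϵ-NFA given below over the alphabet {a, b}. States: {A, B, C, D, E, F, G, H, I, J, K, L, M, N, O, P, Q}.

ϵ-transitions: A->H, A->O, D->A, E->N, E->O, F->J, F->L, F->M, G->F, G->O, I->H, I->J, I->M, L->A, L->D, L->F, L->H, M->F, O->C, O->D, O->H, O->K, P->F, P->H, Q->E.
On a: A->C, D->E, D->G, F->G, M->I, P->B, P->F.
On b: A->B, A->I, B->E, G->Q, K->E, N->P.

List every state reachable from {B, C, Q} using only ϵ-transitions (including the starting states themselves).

Start with {B, C, Q}.
From Q via ϵ: add E.
From E via ϵ: add N, O.
From O via ϵ: add D, H, K.
From D via ϵ: add A.
No new states can be added; the closed set is {A, B, C, D, E, H, K, N, O, Q}.

{A, B, C, D, E, H, K, N, O, Q}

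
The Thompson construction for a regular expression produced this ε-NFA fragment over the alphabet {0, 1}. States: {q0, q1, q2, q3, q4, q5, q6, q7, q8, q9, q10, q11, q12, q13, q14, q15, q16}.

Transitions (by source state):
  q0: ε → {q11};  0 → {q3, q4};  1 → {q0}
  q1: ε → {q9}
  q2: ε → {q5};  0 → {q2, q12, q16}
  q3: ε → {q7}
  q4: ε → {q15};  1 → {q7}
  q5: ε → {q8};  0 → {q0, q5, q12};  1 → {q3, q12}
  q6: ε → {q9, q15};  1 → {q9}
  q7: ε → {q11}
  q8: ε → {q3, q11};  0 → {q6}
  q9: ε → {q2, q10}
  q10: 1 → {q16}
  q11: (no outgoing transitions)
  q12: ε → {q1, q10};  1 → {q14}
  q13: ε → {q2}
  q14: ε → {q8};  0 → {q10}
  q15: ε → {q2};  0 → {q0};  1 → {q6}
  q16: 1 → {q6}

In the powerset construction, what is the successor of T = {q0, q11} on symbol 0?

{q2, q3, q4, q5, q7, q8, q11, q15}

q0 on 0 → {q3, q4}.
No 0-transition from q11.
Union after reading 0: {q3, q4}.
Now take the ε-closure:
From q3 via ε: add q7.
From q4 via ε: add q15.
From q7 via ε: add q11.
From q15 via ε: add q2.
From q2 via ε: add q5.
From q5 via ε: add q8.
No new states can be added; the closed set is {q2, q3, q4, q5, q7, q8, q11, q15}.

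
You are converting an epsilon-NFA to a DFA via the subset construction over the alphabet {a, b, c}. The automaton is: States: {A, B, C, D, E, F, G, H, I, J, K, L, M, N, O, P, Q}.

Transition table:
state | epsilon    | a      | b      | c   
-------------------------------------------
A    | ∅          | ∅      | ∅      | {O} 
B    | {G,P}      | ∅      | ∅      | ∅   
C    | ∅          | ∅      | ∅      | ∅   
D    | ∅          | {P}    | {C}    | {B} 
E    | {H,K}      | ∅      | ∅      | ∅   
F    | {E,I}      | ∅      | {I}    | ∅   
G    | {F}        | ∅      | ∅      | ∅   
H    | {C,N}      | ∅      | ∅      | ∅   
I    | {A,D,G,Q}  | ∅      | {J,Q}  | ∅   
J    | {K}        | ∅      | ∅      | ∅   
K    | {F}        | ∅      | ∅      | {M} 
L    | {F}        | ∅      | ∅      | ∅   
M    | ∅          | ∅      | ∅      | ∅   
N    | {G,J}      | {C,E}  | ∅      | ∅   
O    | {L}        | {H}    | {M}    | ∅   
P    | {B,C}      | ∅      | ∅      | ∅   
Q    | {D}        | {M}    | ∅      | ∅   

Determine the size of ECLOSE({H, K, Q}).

12

Start with {H, K, Q}.
From H via epsilon: add C, N.
From K via epsilon: add F.
From Q via epsilon: add D.
From F via epsilon: add E, I.
From N via epsilon: add G, J.
From I via epsilon: add A.
epsilon-closure = {A, C, D, E, F, G, H, I, J, K, N, Q}, which has 12 states.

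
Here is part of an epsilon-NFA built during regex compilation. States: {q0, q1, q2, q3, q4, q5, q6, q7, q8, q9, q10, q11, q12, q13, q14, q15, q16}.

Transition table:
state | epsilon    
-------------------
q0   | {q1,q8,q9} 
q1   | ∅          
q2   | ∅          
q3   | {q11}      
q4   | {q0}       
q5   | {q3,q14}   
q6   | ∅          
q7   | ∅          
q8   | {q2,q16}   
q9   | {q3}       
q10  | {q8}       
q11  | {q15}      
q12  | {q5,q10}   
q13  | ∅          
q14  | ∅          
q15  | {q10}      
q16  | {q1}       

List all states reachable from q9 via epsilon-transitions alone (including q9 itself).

Start with {q9}.
From q9 via epsilon: add q3.
From q3 via epsilon: add q11.
From q11 via epsilon: add q15.
From q15 via epsilon: add q10.
From q10 via epsilon: add q8.
From q8 via epsilon: add q2, q16.
From q16 via epsilon: add q1.
No new states can be added; the closed set is {q1, q2, q3, q8, q9, q10, q11, q15, q16}.

{q1, q2, q3, q8, q9, q10, q11, q15, q16}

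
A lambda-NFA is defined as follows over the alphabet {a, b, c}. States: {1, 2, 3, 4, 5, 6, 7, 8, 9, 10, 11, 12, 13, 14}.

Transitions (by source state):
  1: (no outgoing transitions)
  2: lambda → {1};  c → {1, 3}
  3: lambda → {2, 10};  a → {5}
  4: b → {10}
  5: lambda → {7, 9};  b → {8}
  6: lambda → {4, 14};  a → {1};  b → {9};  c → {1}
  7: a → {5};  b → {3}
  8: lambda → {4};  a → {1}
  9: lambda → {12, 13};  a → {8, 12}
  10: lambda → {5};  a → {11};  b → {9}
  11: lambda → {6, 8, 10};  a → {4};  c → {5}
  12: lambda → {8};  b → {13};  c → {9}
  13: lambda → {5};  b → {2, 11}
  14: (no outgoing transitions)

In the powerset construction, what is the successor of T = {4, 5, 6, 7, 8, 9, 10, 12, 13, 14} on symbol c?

6 on c → {1}.
12 on c → {9}.
No c-transition from 4, 5, 7, 8, 9, 10, 13, 14.
Union after reading c: {1, 9}.
Now take the lambda-closure:
From 9 via lambda: add 12, 13.
From 12 via lambda: add 8.
From 13 via lambda: add 5.
From 5 via lambda: add 7.
From 8 via lambda: add 4.
No new states can be added; the closed set is {1, 4, 5, 7, 8, 9, 12, 13}.

{1, 4, 5, 7, 8, 9, 12, 13}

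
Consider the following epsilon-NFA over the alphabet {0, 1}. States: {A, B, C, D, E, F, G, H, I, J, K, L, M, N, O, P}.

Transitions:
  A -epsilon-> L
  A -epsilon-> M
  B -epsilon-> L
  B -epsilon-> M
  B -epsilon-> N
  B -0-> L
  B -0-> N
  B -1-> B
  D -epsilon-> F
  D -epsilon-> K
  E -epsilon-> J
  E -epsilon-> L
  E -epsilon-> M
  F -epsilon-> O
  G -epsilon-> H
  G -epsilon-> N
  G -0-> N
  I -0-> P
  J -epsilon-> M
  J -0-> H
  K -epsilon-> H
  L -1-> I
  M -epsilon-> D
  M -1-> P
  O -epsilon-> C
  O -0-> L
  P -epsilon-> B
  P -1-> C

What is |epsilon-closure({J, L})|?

9

Start with {J, L}.
From J via epsilon: add M.
From M via epsilon: add D.
From D via epsilon: add F, K.
From F via epsilon: add O.
From K via epsilon: add H.
From O via epsilon: add C.
epsilon-closure = {C, D, F, H, J, K, L, M, O}, which has 9 states.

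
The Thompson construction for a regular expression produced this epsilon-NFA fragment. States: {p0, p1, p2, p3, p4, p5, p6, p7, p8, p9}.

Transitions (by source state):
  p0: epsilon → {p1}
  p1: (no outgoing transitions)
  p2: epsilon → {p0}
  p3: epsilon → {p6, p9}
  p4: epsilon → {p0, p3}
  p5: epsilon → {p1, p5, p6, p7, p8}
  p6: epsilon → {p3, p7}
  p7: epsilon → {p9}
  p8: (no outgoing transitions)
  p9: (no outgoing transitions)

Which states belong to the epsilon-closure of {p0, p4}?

Start with {p0, p4}.
From p0 via epsilon: add p1.
From p4 via epsilon: add p3.
From p3 via epsilon: add p6, p9.
From p6 via epsilon: add p7.
No new states can be added; the closed set is {p0, p1, p3, p4, p6, p7, p9}.

{p0, p1, p3, p4, p6, p7, p9}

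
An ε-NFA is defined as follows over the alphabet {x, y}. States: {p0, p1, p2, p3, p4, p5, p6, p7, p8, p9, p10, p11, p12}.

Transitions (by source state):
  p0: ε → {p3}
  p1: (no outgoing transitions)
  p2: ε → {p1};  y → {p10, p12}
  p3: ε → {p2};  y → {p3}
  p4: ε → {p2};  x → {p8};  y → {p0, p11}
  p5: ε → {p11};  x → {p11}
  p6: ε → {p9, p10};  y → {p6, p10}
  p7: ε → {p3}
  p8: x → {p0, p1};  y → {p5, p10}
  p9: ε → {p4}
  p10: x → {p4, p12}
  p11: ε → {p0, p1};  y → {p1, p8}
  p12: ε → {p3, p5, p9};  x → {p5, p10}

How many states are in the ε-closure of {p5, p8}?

Start with {p5, p8}.
From p5 via ε: add p11.
From p11 via ε: add p0, p1.
From p0 via ε: add p3.
From p3 via ε: add p2.
ε-closure = {p0, p1, p2, p3, p5, p8, p11}, which has 7 states.

7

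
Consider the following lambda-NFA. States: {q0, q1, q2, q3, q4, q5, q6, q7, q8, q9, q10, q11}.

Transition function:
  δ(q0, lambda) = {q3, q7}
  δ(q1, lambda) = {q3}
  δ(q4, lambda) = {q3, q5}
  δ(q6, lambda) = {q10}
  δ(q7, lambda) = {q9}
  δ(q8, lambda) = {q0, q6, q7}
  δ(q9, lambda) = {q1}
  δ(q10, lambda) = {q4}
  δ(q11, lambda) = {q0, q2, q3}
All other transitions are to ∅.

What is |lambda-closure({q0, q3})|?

5

Start with {q0, q3}.
From q0 via lambda: add q7.
From q7 via lambda: add q9.
From q9 via lambda: add q1.
lambda-closure = {q0, q1, q3, q7, q9}, which has 5 states.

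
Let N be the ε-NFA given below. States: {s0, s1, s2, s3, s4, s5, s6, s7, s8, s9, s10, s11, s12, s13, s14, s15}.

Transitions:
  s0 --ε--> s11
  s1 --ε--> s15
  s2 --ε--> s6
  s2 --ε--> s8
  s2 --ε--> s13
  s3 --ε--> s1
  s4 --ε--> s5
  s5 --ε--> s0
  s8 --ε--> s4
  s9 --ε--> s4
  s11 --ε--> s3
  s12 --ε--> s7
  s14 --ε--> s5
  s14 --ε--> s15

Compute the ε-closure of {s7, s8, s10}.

{s0, s1, s3, s4, s5, s7, s8, s10, s11, s15}

Start with {s7, s8, s10}.
From s8 via ε: add s4.
From s4 via ε: add s5.
From s5 via ε: add s0.
From s0 via ε: add s11.
From s11 via ε: add s3.
From s3 via ε: add s1.
From s1 via ε: add s15.
No new states can be added; the closed set is {s0, s1, s3, s4, s5, s7, s8, s10, s11, s15}.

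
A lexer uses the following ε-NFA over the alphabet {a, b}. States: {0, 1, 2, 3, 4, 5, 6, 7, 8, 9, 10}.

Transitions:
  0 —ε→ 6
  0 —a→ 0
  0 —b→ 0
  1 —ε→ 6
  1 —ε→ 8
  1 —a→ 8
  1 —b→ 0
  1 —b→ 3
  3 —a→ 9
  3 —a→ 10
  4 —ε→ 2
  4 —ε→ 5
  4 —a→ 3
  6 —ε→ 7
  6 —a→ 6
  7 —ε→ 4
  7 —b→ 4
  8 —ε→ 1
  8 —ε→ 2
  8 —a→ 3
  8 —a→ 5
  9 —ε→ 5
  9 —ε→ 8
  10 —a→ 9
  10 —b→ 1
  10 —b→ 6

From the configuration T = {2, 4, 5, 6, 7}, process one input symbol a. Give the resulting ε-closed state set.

{2, 3, 4, 5, 6, 7}

4 on a → {3}.
6 on a → {6}.
No a-transition from 2, 5, 7.
Union after reading a: {3, 6}.
Now take the ε-closure:
From 6 via ε: add 7.
From 7 via ε: add 4.
From 4 via ε: add 2, 5.
No new states can be added; the closed set is {2, 3, 4, 5, 6, 7}.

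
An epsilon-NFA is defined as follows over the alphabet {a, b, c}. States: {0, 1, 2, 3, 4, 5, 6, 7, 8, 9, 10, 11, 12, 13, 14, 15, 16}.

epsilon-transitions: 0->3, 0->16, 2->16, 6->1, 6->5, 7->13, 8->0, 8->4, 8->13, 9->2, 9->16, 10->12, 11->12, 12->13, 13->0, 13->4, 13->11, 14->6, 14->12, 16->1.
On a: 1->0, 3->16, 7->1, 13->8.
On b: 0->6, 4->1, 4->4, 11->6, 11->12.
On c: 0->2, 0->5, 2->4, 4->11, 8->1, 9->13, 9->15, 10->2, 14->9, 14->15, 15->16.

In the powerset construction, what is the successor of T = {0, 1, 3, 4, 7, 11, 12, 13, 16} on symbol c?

0 on c → {2, 5}.
4 on c → {11}.
No c-transition from 1, 3, 7, 11, 12, 13, 16.
Union after reading c: {2, 5, 11}.
Now take the epsilon-closure:
From 2 via epsilon: add 16.
From 11 via epsilon: add 12.
From 12 via epsilon: add 13.
From 16 via epsilon: add 1.
From 13 via epsilon: add 0, 4.
From 0 via epsilon: add 3.
No new states can be added; the closed set is {0, 1, 2, 3, 4, 5, 11, 12, 13, 16}.

{0, 1, 2, 3, 4, 5, 11, 12, 13, 16}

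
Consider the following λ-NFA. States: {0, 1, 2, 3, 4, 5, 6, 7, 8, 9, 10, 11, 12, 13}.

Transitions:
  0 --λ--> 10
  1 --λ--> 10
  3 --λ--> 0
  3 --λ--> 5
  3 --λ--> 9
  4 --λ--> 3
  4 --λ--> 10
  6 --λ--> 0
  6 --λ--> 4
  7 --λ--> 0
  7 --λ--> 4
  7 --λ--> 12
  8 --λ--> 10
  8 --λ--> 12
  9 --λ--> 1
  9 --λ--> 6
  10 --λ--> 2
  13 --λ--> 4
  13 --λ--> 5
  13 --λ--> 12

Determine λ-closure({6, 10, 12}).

{0, 1, 2, 3, 4, 5, 6, 9, 10, 12}

Start with {6, 10, 12}.
From 6 via λ: add 0, 4.
From 10 via λ: add 2.
From 4 via λ: add 3.
From 3 via λ: add 5, 9.
From 9 via λ: add 1.
No new states can be added; the closed set is {0, 1, 2, 3, 4, 5, 6, 9, 10, 12}.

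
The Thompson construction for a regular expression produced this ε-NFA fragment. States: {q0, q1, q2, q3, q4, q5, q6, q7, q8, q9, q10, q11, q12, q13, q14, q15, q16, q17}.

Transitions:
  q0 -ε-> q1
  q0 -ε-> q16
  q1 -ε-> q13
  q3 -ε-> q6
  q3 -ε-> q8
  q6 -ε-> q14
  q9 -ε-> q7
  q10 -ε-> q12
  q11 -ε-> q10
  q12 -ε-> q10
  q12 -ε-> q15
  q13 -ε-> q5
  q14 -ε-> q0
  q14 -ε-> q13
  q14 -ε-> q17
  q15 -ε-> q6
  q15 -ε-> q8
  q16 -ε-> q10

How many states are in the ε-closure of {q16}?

12

Start with {q16}.
From q16 via ε: add q10.
From q10 via ε: add q12.
From q12 via ε: add q15.
From q15 via ε: add q6, q8.
From q6 via ε: add q14.
From q14 via ε: add q0, q13, q17.
From q0 via ε: add q1.
From q13 via ε: add q5.
ε-closure = {q0, q1, q5, q6, q8, q10, q12, q13, q14, q15, q16, q17}, which has 12 states.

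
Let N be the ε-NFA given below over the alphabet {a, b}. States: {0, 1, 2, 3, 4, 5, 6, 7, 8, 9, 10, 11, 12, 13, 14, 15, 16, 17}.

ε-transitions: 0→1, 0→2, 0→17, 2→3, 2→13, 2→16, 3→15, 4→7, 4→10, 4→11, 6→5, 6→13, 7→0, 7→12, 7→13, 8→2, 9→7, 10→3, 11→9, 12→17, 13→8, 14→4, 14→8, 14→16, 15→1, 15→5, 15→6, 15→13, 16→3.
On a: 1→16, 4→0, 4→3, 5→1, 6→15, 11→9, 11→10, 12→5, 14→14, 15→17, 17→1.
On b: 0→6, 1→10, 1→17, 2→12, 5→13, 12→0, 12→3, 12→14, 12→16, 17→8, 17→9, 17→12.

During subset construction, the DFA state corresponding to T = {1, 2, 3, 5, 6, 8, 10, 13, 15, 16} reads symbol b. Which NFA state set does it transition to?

{1, 2, 3, 5, 6, 8, 10, 12, 13, 15, 16, 17}

1 on b → {10, 17}.
2 on b → {12}.
5 on b → {13}.
No b-transition from 3, 6, 8, 10, 13, 15, 16.
Union after reading b: {10, 12, 13, 17}.
Now take the ε-closure:
From 10 via ε: add 3.
From 13 via ε: add 8.
From 3 via ε: add 15.
From 8 via ε: add 2.
From 2 via ε: add 16.
From 15 via ε: add 1, 5, 6.
No new states can be added; the closed set is {1, 2, 3, 5, 6, 8, 10, 12, 13, 15, 16, 17}.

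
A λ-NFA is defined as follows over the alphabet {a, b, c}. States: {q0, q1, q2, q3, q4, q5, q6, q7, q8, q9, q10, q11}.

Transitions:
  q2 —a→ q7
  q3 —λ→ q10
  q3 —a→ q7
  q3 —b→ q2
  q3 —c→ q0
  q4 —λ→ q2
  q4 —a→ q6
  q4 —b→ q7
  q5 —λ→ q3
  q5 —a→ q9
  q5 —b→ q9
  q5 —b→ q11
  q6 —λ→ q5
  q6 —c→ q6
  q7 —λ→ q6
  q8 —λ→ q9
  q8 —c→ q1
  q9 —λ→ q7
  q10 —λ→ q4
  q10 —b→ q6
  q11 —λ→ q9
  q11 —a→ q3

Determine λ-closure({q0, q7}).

{q0, q2, q3, q4, q5, q6, q7, q10}

Start with {q0, q7}.
From q7 via λ: add q6.
From q6 via λ: add q5.
From q5 via λ: add q3.
From q3 via λ: add q10.
From q10 via λ: add q4.
From q4 via λ: add q2.
No new states can be added; the closed set is {q0, q2, q3, q4, q5, q6, q7, q10}.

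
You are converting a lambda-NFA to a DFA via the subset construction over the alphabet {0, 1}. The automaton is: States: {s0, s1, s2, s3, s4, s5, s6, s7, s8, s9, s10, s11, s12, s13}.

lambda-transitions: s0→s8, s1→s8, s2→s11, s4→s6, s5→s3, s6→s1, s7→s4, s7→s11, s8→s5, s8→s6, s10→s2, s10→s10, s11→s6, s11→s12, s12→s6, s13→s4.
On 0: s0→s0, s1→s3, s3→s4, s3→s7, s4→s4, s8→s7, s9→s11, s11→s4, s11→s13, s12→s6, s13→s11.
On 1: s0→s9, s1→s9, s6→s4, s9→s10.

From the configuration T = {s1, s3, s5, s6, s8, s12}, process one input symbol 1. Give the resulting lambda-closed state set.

s1 on 1 → {s9}.
s6 on 1 → {s4}.
No 1-transition from s3, s5, s8, s12.
Union after reading 1: {s4, s9}.
Now take the lambda-closure:
From s4 via lambda: add s6.
From s6 via lambda: add s1.
From s1 via lambda: add s8.
From s8 via lambda: add s5.
From s5 via lambda: add s3.
No new states can be added; the closed set is {s1, s3, s4, s5, s6, s8, s9}.

{s1, s3, s4, s5, s6, s8, s9}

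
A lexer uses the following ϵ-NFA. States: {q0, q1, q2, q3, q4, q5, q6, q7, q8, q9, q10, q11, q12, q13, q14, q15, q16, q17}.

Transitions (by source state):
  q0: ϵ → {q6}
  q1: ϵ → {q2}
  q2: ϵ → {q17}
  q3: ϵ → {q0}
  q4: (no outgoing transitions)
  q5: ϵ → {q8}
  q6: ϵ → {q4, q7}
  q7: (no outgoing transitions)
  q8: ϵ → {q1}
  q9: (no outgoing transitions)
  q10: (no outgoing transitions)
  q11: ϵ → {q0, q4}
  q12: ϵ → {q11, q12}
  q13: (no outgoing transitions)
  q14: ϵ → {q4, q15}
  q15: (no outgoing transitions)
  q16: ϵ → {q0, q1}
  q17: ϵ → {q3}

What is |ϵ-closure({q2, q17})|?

Start with {q2, q17}.
From q17 via ϵ: add q3.
From q3 via ϵ: add q0.
From q0 via ϵ: add q6.
From q6 via ϵ: add q4, q7.
ϵ-closure = {q0, q2, q3, q4, q6, q7, q17}, which has 7 states.

7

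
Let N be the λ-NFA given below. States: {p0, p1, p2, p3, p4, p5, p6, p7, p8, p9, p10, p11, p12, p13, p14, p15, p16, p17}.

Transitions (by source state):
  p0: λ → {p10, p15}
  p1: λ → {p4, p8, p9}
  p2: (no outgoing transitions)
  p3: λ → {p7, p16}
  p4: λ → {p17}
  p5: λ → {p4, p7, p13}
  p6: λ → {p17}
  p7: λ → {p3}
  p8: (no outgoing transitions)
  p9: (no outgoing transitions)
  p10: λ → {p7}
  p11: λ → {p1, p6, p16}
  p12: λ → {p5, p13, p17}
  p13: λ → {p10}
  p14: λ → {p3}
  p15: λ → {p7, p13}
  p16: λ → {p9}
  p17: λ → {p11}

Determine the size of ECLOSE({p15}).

7

Start with {p15}.
From p15 via λ: add p7, p13.
From p7 via λ: add p3.
From p13 via λ: add p10.
From p3 via λ: add p16.
From p16 via λ: add p9.
λ-closure = {p3, p7, p9, p10, p13, p15, p16}, which has 7 states.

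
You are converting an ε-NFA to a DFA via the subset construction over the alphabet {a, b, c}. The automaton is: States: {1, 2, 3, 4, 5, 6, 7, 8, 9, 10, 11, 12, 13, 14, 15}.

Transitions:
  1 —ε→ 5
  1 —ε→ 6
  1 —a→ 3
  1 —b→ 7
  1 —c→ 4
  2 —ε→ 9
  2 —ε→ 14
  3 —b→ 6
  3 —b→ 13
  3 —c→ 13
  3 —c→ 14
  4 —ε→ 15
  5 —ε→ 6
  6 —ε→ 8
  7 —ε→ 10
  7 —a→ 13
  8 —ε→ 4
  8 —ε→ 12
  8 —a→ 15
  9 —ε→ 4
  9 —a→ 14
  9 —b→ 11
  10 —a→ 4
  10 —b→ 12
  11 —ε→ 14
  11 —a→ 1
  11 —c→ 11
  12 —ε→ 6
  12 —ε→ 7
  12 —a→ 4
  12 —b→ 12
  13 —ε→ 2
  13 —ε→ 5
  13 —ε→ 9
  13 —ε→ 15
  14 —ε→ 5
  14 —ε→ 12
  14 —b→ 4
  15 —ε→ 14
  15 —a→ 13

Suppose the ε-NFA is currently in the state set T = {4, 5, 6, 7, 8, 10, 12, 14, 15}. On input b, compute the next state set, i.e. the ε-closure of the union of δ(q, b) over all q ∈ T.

10 on b → {12}.
12 on b → {12}.
14 on b → {4}.
No b-transition from 4, 5, 6, 7, 8, 15.
Union after reading b: {4, 12}.
Now take the ε-closure:
From 4 via ε: add 15.
From 12 via ε: add 6, 7.
From 6 via ε: add 8.
From 7 via ε: add 10.
From 15 via ε: add 14.
From 14 via ε: add 5.
No new states can be added; the closed set is {4, 5, 6, 7, 8, 10, 12, 14, 15}.

{4, 5, 6, 7, 8, 10, 12, 14, 15}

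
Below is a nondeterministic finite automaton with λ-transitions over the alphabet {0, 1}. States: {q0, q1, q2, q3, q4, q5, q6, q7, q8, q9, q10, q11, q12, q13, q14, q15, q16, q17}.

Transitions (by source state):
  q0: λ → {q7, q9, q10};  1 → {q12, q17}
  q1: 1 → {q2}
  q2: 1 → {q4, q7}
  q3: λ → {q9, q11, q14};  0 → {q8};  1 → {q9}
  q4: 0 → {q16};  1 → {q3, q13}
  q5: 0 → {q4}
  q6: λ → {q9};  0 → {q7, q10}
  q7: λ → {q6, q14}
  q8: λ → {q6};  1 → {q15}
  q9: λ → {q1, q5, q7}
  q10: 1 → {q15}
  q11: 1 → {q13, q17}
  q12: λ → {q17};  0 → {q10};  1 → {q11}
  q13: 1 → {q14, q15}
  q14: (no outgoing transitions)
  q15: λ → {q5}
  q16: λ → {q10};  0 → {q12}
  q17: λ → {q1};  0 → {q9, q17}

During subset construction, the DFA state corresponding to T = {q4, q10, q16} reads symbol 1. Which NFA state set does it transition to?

q4 on 1 → {q3, q13}.
q10 on 1 → {q15}.
No 1-transition from q16.
Union after reading 1: {q3, q13, q15}.
Now take the λ-closure:
From q3 via λ: add q9, q11, q14.
From q15 via λ: add q5.
From q9 via λ: add q1, q7.
From q7 via λ: add q6.
No new states can be added; the closed set is {q1, q3, q5, q6, q7, q9, q11, q13, q14, q15}.

{q1, q3, q5, q6, q7, q9, q11, q13, q14, q15}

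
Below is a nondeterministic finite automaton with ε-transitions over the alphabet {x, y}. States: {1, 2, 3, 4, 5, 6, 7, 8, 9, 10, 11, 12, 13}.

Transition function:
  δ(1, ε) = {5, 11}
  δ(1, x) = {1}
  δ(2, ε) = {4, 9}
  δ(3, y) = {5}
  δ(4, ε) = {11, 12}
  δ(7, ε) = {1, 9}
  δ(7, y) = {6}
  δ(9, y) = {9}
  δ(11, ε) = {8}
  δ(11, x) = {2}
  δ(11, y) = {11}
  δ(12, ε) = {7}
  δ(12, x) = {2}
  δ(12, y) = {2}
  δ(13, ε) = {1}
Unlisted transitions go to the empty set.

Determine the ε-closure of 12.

Start with {12}.
From 12 via ε: add 7.
From 7 via ε: add 1, 9.
From 1 via ε: add 5, 11.
From 11 via ε: add 8.
No new states can be added; the closed set is {1, 5, 7, 8, 9, 11, 12}.

{1, 5, 7, 8, 9, 11, 12}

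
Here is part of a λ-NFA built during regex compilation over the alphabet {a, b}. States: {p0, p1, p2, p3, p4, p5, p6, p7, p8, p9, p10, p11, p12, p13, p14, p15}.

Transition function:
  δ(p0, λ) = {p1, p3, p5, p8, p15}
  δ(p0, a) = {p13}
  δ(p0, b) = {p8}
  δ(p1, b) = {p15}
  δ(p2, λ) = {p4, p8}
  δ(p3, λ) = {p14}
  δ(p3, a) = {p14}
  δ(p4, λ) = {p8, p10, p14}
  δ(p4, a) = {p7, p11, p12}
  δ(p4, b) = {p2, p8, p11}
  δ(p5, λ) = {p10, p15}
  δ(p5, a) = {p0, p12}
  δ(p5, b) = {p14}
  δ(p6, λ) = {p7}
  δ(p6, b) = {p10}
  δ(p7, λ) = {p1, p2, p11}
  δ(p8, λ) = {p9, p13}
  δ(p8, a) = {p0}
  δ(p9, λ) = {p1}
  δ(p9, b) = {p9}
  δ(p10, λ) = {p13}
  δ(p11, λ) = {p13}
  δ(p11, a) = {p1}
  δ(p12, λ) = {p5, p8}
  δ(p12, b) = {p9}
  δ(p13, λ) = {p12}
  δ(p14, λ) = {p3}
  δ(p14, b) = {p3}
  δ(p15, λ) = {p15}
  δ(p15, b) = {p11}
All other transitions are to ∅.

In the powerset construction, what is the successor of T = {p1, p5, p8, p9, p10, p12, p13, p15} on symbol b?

p1 on b → {p15}.
p5 on b → {p14}.
p9 on b → {p9}.
p12 on b → {p9}.
p15 on b → {p11}.
No b-transition from p8, p10, p13.
Union after reading b: {p9, p11, p14, p15}.
Now take the λ-closure:
From p9 via λ: add p1.
From p11 via λ: add p13.
From p14 via λ: add p3.
From p13 via λ: add p12.
From p12 via λ: add p5, p8.
From p5 via λ: add p10.
No new states can be added; the closed set is {p1, p3, p5, p8, p9, p10, p11, p12, p13, p14, p15}.

{p1, p3, p5, p8, p9, p10, p11, p12, p13, p14, p15}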